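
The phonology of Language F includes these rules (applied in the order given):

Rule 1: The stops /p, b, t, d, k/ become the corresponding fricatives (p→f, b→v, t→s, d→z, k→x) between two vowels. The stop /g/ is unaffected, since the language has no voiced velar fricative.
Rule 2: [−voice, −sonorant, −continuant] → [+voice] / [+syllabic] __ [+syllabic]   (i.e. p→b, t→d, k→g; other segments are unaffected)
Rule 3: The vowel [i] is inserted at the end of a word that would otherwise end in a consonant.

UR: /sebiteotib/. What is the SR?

seviseosibi

Rule 1 (intervocalic spirantization): /b/ is a stop between vowels /e/ and /i/, so it spirantizes to the fricative [v]. /t/ is a stop between vowels /i/ and /e/, so it spirantizes to the fricative [s]. /t/ is a stop between vowels /o/ and /i/, so it spirantizes to the fricative [s]. /sebiteotib/ → seviseosib.
Rule 2 (intervocalic voicing): no segment meets the environment; /seviseosib/ is unchanged.
Rule 3 (final i-epenthesis): the form ends in the consonant /b/, so [i] is inserted word-finally. /seviseosib/ → seviseosibi.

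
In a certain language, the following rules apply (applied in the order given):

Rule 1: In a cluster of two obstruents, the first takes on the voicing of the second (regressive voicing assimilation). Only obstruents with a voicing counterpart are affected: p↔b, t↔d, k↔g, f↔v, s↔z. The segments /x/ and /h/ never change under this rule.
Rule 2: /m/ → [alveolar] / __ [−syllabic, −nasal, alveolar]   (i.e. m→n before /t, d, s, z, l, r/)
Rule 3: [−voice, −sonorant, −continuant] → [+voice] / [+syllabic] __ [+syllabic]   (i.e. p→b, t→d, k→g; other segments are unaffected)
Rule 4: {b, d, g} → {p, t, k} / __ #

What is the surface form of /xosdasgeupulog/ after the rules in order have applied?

Rule 1 (regressive voicing assimilation): /s/ precedes the voiced obstruent /d/, so it voices to [z] by assimilation. /s/ precedes the voiced obstruent /g/, so it voices to [z] by assimilation. /xosdasgeupulog/ → xozdazgeupulog.
Rule 2 (nasal place assimilation): no segment meets the environment; /xozdazgeupulog/ is unchanged.
Rule 3 (intervocalic voicing): /p/ is a voiceless stop between vowels /u/ and /u/, so it voices to [b]. /xozdazgeupulog/ → xozdazgeubulog.
Rule 4 (final devoicing): /g/ is a voiced stop in word-final position, so it devoices to [k]. /xozdazgeubulog/ → xozdazgeubulok.

xozdazgeubulok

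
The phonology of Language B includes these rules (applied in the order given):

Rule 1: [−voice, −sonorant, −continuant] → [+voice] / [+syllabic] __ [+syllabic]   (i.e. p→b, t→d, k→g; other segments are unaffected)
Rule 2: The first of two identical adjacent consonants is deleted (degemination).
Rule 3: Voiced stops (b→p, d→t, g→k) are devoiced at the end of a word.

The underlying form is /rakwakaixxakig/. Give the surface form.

Rule 1 (intervocalic voicing): /k/ is a voiceless stop between vowels /a/ and /a/, so it voices to [g]. /k/ is a voiceless stop between vowels /a/ and /i/, so it voices to [g]. /rakwakaixxakig/ → rakwagaixxagig.
Rule 2 (degemination): /xx/ is a geminate; the first /x/ deletes. /rakwagaixxagig/ → rakwagaixagig.
Rule 3 (final devoicing): /g/ is a voiced stop in word-final position, so it devoices to [k]. /rakwagaixagig/ → rakwagaixagik.

rakwagaixagik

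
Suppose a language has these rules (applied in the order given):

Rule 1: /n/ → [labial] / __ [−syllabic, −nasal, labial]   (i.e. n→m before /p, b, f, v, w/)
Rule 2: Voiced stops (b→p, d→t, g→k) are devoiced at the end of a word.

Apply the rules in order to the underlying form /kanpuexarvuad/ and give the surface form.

Rule 1 (nasal place assimilation): /n/ precedes the labial consonant /p/, so it assimilates in place to [m]. /kanpuexarvuad/ → kampuexarvuad.
Rule 2 (final devoicing): /d/ is a voiced stop in word-final position, so it devoices to [t]. /kampuexarvuad/ → kampuexarvuat.

kampuexarvuat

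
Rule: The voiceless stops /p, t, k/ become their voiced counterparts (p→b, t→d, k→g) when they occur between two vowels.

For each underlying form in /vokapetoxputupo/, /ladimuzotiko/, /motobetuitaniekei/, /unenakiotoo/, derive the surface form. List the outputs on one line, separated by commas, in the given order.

vogabedoxpudubo, ladimuzodigo, modobeduidaniegei, unenagiodoo

/vokapetoxputupo/: /k/ is a voiceless stop between vowels /o/ and /a/, so it voices to [g]. /p/ is a voiceless stop between vowels /a/ and /e/, so it voices to [b]. /t/ is a voiceless stop between vowels /e/ and /o/, so it voices to [d]. /t/ is a voiceless stop between vowels /u/ and /u/, so it voices to [d]. /p/ is a voiceless stop between vowels /u/ and /o/, so it voices to [b]. → [vogabedoxpudubo].
/ladimuzotiko/: /t/ is a voiceless stop between vowels /o/ and /i/, so it voices to [d]. /k/ is a voiceless stop between vowels /i/ and /o/, so it voices to [g]. → [ladimuzodigo].
/motobetuitaniekei/: /t/ is a voiceless stop between vowels /o/ and /o/, so it voices to [d]. /t/ is a voiceless stop between vowels /e/ and /u/, so it voices to [d]. /t/ is a voiceless stop between vowels /i/ and /a/, so it voices to [d]. /k/ is a voiceless stop between vowels /e/ and /e/, so it voices to [g]. → [modobeduidaniegei].
/unenakiotoo/: /k/ is a voiceless stop between vowels /a/ and /i/, so it voices to [g]. /t/ is a voiceless stop between vowels /o/ and /o/, so it voices to [d]. → [unenagiodoo].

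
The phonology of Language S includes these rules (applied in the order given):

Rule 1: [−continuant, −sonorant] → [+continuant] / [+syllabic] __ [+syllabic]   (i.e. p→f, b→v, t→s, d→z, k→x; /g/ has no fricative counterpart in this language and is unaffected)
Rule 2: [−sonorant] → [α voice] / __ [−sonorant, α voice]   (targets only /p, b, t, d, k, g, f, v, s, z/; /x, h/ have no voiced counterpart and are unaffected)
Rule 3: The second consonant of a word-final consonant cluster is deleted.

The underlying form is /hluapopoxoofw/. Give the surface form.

Rule 1 (intervocalic spirantization): /p/ is a stop between vowels /a/ and /o/, so it spirantizes to the fricative [f]. /p/ is a stop between vowels /o/ and /o/, so it spirantizes to the fricative [f]. /hluapopoxoofw/ → hluafofoxoofw.
Rule 2 (regressive voicing assimilation): no segment meets the environment; /hluafofoxoofw/ is unchanged.
Rule 3 (final cluster simplification): /w/ is the second consonant of a word-final cluster /fw/, so it deletes. /hluafofoxoofw/ → hluafofoxoof.

hluafofoxoof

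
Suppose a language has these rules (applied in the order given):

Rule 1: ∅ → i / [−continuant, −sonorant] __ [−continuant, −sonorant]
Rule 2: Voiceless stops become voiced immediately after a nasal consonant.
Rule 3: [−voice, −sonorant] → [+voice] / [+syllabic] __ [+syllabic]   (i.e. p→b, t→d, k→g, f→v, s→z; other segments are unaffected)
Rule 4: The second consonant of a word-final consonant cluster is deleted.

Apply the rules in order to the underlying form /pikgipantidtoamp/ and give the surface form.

Rule 1 (stop-cluster i-epenthesis): /k/ and /g/ form a stop–stop cluster, so [i] is inserted between them. /d/ and /t/ form a stop–stop cluster, so [i] is inserted between them. /pikgipantidtoamp/ → pikigipantiditoamp.
Rule 2 (post-nasal voicing): /t/ is a voiceless stop immediately after the nasal /n/, so it voices to [d]. /p/ is a voiceless stop immediately after the nasal /m/, so it voices to [b]. /pikigipantiditoamp/ → pikigipandiditoamb.
Rule 3 (intervocalic voicing): /k/ is a voiceless obstruent between vowels /i/ and /i/, so it voices to [g]. /p/ is a voiceless obstruent between vowels /i/ and /a/, so it voices to [b]. /t/ is a voiceless obstruent between vowels /i/ and /o/, so it voices to [d]. /pikigipandiditoamb/ → pigigibandididoamb.
Rule 4 (final cluster simplification): /b/ is the second consonant of a word-final cluster /mb/, so it deletes. /pigigibandididoamb/ → pigigibandididoam.

pigigibandididoam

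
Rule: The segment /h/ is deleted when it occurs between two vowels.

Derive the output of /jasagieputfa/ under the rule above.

jasagieputfa

No segment of /jasagieputfa/ meets the structural description of the rule, so the form surfaces unchanged.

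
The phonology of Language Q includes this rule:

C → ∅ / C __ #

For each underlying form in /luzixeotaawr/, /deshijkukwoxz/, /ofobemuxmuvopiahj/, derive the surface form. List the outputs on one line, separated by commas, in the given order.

/luzixeotaawr/: /r/ is the second consonant of a word-final cluster /wr/, so it deletes. → [luzixeotaaw].
/deshijkukwoxz/: /z/ is the second consonant of a word-final cluster /xz/, so it deletes. → [deshijkukwox].
/ofobemuxmuvopiahj/: /j/ is the second consonant of a word-final cluster /hj/, so it deletes. → [ofobemuxmuvopiah].

luzixeotaaw, deshijkukwox, ofobemuxmuvopiah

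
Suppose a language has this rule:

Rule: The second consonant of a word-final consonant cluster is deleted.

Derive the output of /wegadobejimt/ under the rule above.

wegadobejim

/t/ is the second consonant of a word-final cluster /mt/, so it deletes.
Surface form: [wegadobejim].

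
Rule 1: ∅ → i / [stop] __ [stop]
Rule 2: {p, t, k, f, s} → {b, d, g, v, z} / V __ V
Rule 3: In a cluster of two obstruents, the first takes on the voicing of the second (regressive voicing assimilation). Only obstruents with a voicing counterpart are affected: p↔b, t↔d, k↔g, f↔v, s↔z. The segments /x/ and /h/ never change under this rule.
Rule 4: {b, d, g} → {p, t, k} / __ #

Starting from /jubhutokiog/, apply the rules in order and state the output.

juphudogiok

Rule 1 (stop-cluster i-epenthesis): no segment meets the environment; /jubhutokiog/ is unchanged.
Rule 2 (intervocalic voicing): /t/ is a voiceless obstruent between vowels /u/ and /o/, so it voices to [d]. /k/ is a voiceless obstruent between vowels /o/ and /i/, so it voices to [g]. /jubhutokiog/ → jubhudogiog.
Rule 3 (regressive voicing assimilation): /b/ precedes the voiceless obstruent /h/, so it devoices to [p] by assimilation. /jubhudogiog/ → juphudogiog.
Rule 4 (final devoicing): /g/ is a voiced stop in word-final position, so it devoices to [k]. /juphudogiog/ → juphudogiok.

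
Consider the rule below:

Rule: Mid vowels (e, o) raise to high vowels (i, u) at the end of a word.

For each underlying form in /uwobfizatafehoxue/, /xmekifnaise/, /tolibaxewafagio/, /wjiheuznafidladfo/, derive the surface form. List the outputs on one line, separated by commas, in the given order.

/uwobfizatafehoxue/: /e/ is a mid vowel in word-final position, so it raises to [i]. → [uwobfizatafehoxui].
/xmekifnaise/: /e/ is a mid vowel in word-final position, so it raises to [i]. → [xmekifnaisi].
/tolibaxewafagio/: /o/ is a mid vowel in word-final position, so it raises to [u]. → [tolibaxewafagiu].
/wjiheuznafidladfo/: /o/ is a mid vowel in word-final position, so it raises to [u]. → [wjiheuznafidladfu].

uwobfizatafehoxui, xmekifnaisi, tolibaxewafagiu, wjiheuznafidladfu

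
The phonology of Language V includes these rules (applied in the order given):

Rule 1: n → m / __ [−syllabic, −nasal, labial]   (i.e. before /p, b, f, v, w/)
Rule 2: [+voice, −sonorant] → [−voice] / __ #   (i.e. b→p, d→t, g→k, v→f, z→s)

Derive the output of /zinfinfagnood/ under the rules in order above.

Rule 1 (nasal place assimilation): /n/ precedes the labial consonant /f/, so it assimilates in place to [m]. /n/ precedes the labial consonant /f/, so it assimilates in place to [m]. /zinfinfagnood/ → zimfimfagnood.
Rule 2 (final devoicing): /d/ is a voiced obstruent in word-final position, so it devoices to [t]. /zimfimfagnood/ → zimfimfagnoot.

zimfimfagnoot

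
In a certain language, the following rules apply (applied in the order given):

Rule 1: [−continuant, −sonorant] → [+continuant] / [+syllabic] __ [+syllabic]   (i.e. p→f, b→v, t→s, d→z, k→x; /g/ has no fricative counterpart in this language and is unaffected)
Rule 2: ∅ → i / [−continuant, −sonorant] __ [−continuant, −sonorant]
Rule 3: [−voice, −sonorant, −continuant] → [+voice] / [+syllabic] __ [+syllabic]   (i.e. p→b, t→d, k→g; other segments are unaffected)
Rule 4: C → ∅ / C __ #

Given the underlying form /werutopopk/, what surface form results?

werusofobik

Rule 1 (intervocalic spirantization): /t/ is a stop between vowels /u/ and /o/, so it spirantizes to the fricative [s]. /p/ is a stop between vowels /o/ and /o/, so it spirantizes to the fricative [f]. /werutopopk/ → werusofopk.
Rule 2 (stop-cluster i-epenthesis): /p/ and /k/ form a stop–stop cluster, so [i] is inserted between them. /werusofopk/ → werusofopik.
Rule 3 (intervocalic voicing): /p/ is a voiceless stop between vowels /o/ and /i/, so it voices to [b]. /werusofopik/ → werusofobik.
Rule 4 (final cluster simplification): no segment meets the environment; /werusofobik/ is unchanged.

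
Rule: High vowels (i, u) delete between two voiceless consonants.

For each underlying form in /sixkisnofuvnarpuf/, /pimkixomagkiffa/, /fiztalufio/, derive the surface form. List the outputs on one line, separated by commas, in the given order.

sxksnofuvnarpf, pimkxomagkffa, fiztalufio

/sixkisnofuvnarpuf/: /i/ is a high vowel flanked by voiceless consonants /s/ and /x/, so it deletes. /i/ is a high vowel flanked by voiceless consonants /k/ and /s/, so it deletes. /u/ is a high vowel flanked by voiceless consonants /p/ and /f/, so it deletes. → [sxksnofuvnarpf].
/pimkixomagkiffa/: /i/ is a high vowel flanked by voiceless consonants /k/ and /x/, so it deletes. /i/ is a high vowel flanked by voiceless consonants /k/ and /f/, so it deletes. → [pimkxomagkffa].
/fiztalufio/: the rule's environment is not met; surfaces unchanged as [fiztalufio].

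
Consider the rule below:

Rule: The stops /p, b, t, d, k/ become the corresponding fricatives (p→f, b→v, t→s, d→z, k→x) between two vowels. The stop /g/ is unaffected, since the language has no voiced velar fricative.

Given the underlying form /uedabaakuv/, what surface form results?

/d/ is a stop between vowels /e/ and /a/, so it spirantizes to the fricative [z].
/b/ is a stop between vowels /a/ and /a/, so it spirantizes to the fricative [v].
/k/ is a stop between vowels /a/ and /u/, so it spirantizes to the fricative [x].
Surface form: [uezavaaxuv].

uezavaaxuv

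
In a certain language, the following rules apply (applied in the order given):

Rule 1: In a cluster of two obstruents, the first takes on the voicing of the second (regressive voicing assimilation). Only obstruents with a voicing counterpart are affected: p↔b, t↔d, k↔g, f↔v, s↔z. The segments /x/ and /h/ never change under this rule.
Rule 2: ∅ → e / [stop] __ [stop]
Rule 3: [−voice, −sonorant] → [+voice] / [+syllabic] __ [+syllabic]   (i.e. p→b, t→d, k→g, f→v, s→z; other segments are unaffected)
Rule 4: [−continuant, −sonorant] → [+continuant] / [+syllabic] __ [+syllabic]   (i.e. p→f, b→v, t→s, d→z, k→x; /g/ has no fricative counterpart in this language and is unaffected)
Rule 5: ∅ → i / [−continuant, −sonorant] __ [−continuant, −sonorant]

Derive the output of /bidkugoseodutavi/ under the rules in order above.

bizegugozeozuzavi

Rule 1 (regressive voicing assimilation): /d/ precedes the voiceless obstruent /k/, so it devoices to [t] by assimilation. /bidkugoseodutavi/ → bitkugoseodutavi.
Rule 2 (stop-cluster e-epenthesis): /t/ and /k/ form a stop–stop cluster, so [e] is inserted between them. /bitkugoseodutavi/ → bitekugoseodutavi.
Rule 3 (intervocalic voicing): /t/ is a voiceless obstruent between vowels /i/ and /e/, so it voices to [d]. /k/ is a voiceless obstruent between vowels /e/ and /u/, so it voices to [g]. /s/ is a voiceless obstruent between vowels /o/ and /e/, so it voices to [z]. /t/ is a voiceless obstruent between vowels /u/ and /a/, so it voices to [d]. /bitekugoseodutavi/ → bidegugozeodudavi.
Rule 4 (intervocalic spirantization): /d/ is a stop between vowels /i/ and /e/, so it spirantizes to the fricative [z]. /d/ is a stop between vowels /o/ and /u/, so it spirantizes to the fricative [z]. /d/ is a stop between vowels /u/ and /a/, so it spirantizes to the fricative [z]. /bidegugozeodudavi/ → bizegugozeozuzavi.
Rule 5 (stop-cluster i-epenthesis): no segment meets the environment; /bizegugozeozuzavi/ is unchanged.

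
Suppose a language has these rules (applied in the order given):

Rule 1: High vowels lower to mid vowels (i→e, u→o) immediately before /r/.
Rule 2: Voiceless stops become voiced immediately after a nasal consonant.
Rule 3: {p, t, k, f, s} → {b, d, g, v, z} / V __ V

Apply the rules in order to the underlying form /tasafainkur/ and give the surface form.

Rule 1 (pre-rhotic lowering): /u/ is a high vowel immediately before /r/, so it lowers to [o]. /tasafainkur/ → tasafainkor.
Rule 2 (post-nasal voicing): /k/ is a voiceless stop immediately after the nasal /n/, so it voices to [g]. /tasafainkor/ → tasafaingor.
Rule 3 (intervocalic voicing): /s/ is a voiceless obstruent between vowels /a/ and /a/, so it voices to [z]. /f/ is a voiceless obstruent between vowels /a/ and /a/, so it voices to [v]. /tasafaingor/ → tazavaingor.

tazavaingor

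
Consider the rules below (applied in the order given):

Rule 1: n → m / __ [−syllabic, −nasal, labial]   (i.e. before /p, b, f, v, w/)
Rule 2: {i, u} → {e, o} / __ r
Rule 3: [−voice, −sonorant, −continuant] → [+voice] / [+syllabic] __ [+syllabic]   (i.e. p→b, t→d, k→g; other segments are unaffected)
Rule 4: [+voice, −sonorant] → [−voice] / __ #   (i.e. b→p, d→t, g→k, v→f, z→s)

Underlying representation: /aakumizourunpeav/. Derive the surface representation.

aagumizoorumpeaf

Rule 1 (nasal place assimilation): /n/ precedes the labial consonant /p/, so it assimilates in place to [m]. /aakumizourunpeav/ → aakumizourumpeav.
Rule 2 (pre-rhotic lowering): /u/ is a high vowel immediately before /r/, so it lowers to [o]. /aakumizourumpeav/ → aakumizoorumpeav.
Rule 3 (intervocalic voicing): /k/ is a voiceless stop between vowels /a/ and /u/, so it voices to [g]. /aakumizoorumpeav/ → aagumizoorumpeav.
Rule 4 (final devoicing): /v/ is a voiced obstruent in word-final position, so it devoices to [f]. /aagumizoorumpeav/ → aagumizoorumpeaf.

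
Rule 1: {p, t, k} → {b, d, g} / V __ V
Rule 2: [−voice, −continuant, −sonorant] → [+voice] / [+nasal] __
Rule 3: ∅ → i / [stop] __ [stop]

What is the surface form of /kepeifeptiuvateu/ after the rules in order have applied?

Rule 1 (intervocalic voicing): /p/ is a voiceless stop between vowels /e/ and /e/, so it voices to [b]. /t/ is a voiceless stop between vowels /a/ and /e/, so it voices to [d]. /kepeifeptiuvateu/ → kebeifeptiuvadeu.
Rule 2 (post-nasal voicing): no segment meets the environment; /kebeifeptiuvadeu/ is unchanged.
Rule 3 (stop-cluster i-epenthesis): /p/ and /t/ form a stop–stop cluster, so [i] is inserted between them. /kebeifeptiuvadeu/ → kebeifepitiuvadeu.

kebeifepitiuvadeu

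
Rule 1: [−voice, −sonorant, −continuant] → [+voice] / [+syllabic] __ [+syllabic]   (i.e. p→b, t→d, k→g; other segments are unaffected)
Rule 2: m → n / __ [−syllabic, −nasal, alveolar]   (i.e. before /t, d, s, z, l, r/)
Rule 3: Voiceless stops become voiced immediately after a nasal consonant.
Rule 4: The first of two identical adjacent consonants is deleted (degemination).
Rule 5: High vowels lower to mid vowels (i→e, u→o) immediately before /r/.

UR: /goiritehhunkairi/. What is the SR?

Rule 1 (intervocalic voicing): /t/ is a voiceless stop between vowels /i/ and /e/, so it voices to [d]. /goiritehhunkairi/ → goiridehhunkairi.
Rule 2 (nasal place assimilation): no segment meets the environment; /goiridehhunkairi/ is unchanged.
Rule 3 (post-nasal voicing): /k/ is a voiceless stop immediately after the nasal /n/, so it voices to [g]. /goiridehhunkairi/ → goiridehhungairi.
Rule 4 (degemination): /hh/ is a geminate; the first /h/ deletes. /goiridehhungairi/ → goiridehungairi.
Rule 5 (pre-rhotic lowering): /i/ is a high vowel immediately before /r/, so it lowers to [e]. /i/ is a high vowel immediately before /r/, so it lowers to [e]. /goiridehungairi/ → goeridehungaeri.

goeridehungaeri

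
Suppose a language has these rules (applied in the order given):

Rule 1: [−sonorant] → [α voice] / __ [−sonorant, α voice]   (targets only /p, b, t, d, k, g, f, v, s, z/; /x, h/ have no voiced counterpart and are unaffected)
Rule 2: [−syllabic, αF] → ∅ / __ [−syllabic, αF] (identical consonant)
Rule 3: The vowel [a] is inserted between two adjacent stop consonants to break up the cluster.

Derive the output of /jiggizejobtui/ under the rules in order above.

jigizejopatui

Rule 1 (regressive voicing assimilation): /b/ precedes the voiceless obstruent /t/, so it devoices to [p] by assimilation. /jiggizejobtui/ → jiggizejoptui.
Rule 2 (degemination): /gg/ is a geminate; the first /g/ deletes. /jiggizejoptui/ → jigizejoptui.
Rule 3 (stop-cluster a-epenthesis): /p/ and /t/ form a stop–stop cluster, so [a] is inserted between them. /jigizejoptui/ → jigizejopatui.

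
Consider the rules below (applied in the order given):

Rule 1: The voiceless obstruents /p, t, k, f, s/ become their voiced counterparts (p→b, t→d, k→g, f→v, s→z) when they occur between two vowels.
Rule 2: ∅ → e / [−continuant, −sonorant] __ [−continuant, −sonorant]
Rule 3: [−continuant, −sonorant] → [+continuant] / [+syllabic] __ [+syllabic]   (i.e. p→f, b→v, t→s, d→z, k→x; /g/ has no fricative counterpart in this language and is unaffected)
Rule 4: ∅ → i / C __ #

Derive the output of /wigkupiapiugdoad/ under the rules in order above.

Rule 1 (intervocalic voicing): /p/ is a voiceless obstruent between vowels /u/ and /i/, so it voices to [b]. /p/ is a voiceless obstruent between vowels /a/ and /i/, so it voices to [b]. /wigkupiapiugdoad/ → wigkubiabiugdoad.
Rule 2 (stop-cluster e-epenthesis): /g/ and /k/ form a stop–stop cluster, so [e] is inserted between them. /g/ and /d/ form a stop–stop cluster, so [e] is inserted between them. /wigkubiabiugdoad/ → wigekubiabiugedoad.
Rule 3 (intervocalic spirantization): /k/ is a stop between vowels /e/ and /u/, so it spirantizes to the fricative [x]. /b/ is a stop between vowels /u/ and /i/, so it spirantizes to the fricative [v]. /b/ is a stop between vowels /a/ and /i/, so it spirantizes to the fricative [v]. /d/ is a stop between vowels /e/ and /o/, so it spirantizes to the fricative [z]. /wigekubiabiugedoad/ → wigexuviaviugezoad.
Rule 4 (final i-epenthesis): the form ends in the consonant /d/, so [i] is inserted word-finally. /wigexuviaviugezoad/ → wigexuviaviugezoadi.

wigexuviaviugezoadi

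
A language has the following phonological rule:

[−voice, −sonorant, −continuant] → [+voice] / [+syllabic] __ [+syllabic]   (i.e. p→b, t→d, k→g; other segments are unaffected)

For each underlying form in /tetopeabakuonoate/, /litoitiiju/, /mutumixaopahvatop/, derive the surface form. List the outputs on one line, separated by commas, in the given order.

tedobeabaguonoade, lidoidiiju, mudumixaobahvadop

/tetopeabakuonoate/: /t/ is a voiceless stop between vowels /e/ and /o/, so it voices to [d]. /p/ is a voiceless stop between vowels /o/ and /e/, so it voices to [b]. /k/ is a voiceless stop between vowels /a/ and /u/, so it voices to [g]. /t/ is a voiceless stop between vowels /a/ and /e/, so it voices to [d]. → [tedobeabaguonoade].
/litoitiiju/: /t/ is a voiceless stop between vowels /i/ and /o/, so it voices to [d]. /t/ is a voiceless stop between vowels /i/ and /i/, so it voices to [d]. → [lidoidiiju].
/mutumixaopahvatop/: /t/ is a voiceless stop between vowels /u/ and /u/, so it voices to [d]. /p/ is a voiceless stop between vowels /o/ and /a/, so it voices to [b]. /t/ is a voiceless stop between vowels /a/ and /o/, so it voices to [d]. → [mudumixaobahvadop].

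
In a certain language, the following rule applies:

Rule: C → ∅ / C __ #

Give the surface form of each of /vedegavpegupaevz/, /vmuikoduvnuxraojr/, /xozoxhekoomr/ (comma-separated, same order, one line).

vedegavpegupaev, vmuikoduvnuxraoj, xozoxhekoom

/vedegavpegupaevz/: /z/ is the second consonant of a word-final cluster /vz/, so it deletes. → [vedegavpegupaev].
/vmuikoduvnuxraojr/: /r/ is the second consonant of a word-final cluster /jr/, so it deletes. → [vmuikoduvnuxraoj].
/xozoxhekoomr/: /r/ is the second consonant of a word-final cluster /mr/, so it deletes. → [xozoxhekoom].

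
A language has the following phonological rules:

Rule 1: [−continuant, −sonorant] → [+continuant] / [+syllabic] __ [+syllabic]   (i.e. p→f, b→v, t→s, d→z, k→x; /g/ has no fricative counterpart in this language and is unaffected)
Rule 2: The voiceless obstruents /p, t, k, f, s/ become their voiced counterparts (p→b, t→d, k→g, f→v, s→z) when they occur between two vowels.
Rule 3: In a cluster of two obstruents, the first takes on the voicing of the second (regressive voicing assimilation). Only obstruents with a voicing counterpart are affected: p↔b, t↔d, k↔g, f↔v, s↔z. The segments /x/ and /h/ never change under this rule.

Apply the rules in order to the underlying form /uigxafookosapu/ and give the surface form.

uikxavooxozavu

Rule 1 (intervocalic spirantization): /k/ is a stop between vowels /o/ and /o/, so it spirantizes to the fricative [x]. /p/ is a stop between vowels /a/ and /u/, so it spirantizes to the fricative [f]. /uigxafookosapu/ → uigxafooxosafu.
Rule 2 (intervocalic voicing): /f/ is a voiceless obstruent between vowels /a/ and /o/, so it voices to [v]. /s/ is a voiceless obstruent between vowels /o/ and /a/, so it voices to [z]. /f/ is a voiceless obstruent between vowels /a/ and /u/, so it voices to [v]. /uigxafooxosafu/ → uigxavooxozavu.
Rule 3 (regressive voicing assimilation): /g/ precedes the voiceless obstruent /x/, so it devoices to [k] by assimilation. /uigxavooxozavu/ → uikxavooxozavu.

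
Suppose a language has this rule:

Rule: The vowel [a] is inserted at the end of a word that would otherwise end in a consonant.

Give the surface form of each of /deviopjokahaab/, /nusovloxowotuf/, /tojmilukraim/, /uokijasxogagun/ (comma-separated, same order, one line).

/deviopjokahaab/: the form ends in the consonant /b/, so [a] is inserted word-finally. → [deviopjokahaaba].
/nusovloxowotuf/: the form ends in the consonant /f/, so [a] is inserted word-finally. → [nusovloxowotufa].
/tojmilukraim/: the form ends in the consonant /m/, so [a] is inserted word-finally. → [tojmilukraima].
/uokijasxogagun/: the form ends in the consonant /n/, so [a] is inserted word-finally. → [uokijasxogaguna].

deviopjokahaaba, nusovloxowotufa, tojmilukraima, uokijasxogaguna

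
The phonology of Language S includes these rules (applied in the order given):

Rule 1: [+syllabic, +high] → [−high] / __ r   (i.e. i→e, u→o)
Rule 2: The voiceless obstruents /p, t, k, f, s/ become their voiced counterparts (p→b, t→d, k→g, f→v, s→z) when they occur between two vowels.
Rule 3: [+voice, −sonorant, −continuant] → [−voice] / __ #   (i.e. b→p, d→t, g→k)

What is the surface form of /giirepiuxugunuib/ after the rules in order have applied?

Rule 1 (pre-rhotic lowering): /i/ is a high vowel immediately before /r/, so it lowers to [e]. /giirepiuxugunuib/ → gierepiuxugunuib.
Rule 2 (intervocalic voicing): /p/ is a voiceless obstruent between vowels /e/ and /i/, so it voices to [b]. /gierepiuxugunuib/ → gierebiuxugunuib.
Rule 3 (final devoicing): /b/ is a voiced stop in word-final position, so it devoices to [p]. /gierebiuxugunuib/ → gierebiuxugunuip.

gierebiuxugunuip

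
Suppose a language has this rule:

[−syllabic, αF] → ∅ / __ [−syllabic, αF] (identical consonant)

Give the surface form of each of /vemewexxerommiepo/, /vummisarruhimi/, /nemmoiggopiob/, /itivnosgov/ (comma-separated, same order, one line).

/vemewexxerommiepo/: /xx/ is a geminate; the first /x/ deletes. /mm/ is a geminate; the first /m/ deletes. → [vemewexeromiepo].
/vummisarruhimi/: /mm/ is a geminate; the first /m/ deletes. /rr/ is a geminate; the first /r/ deletes. → [vumisaruhimi].
/nemmoiggopiob/: /mm/ is a geminate; the first /m/ deletes. /gg/ is a geminate; the first /g/ deletes. → [nemoigopiob].
/itivnosgov/: the rule's environment is not met; surfaces unchanged as [itivnosgov].

vemewexeromiepo, vumisaruhimi, nemoigopiob, itivnosgov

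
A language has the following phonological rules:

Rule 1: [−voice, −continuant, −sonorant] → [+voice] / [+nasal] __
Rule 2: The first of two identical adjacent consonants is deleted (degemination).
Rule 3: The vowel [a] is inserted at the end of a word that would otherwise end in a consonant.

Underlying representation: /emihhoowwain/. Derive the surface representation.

Rule 1 (post-nasal voicing): no segment meets the environment; /emihhoowwain/ is unchanged.
Rule 2 (degemination): /hh/ is a geminate; the first /h/ deletes. /ww/ is a geminate; the first /w/ deletes. /emihhoowwain/ → emihoowain.
Rule 3 (final a-epenthesis): the form ends in the consonant /n/, so [a] is inserted word-finally. /emihoowain/ → emihoowaina.

emihoowaina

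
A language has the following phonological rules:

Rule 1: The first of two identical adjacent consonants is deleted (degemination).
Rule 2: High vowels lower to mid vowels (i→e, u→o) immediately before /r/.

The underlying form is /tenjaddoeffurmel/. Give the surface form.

Rule 1 (degemination): /dd/ is a geminate; the first /d/ deletes. /ff/ is a geminate; the first /f/ deletes. /tenjaddoeffurmel/ → tenjadoefurmel.
Rule 2 (pre-rhotic lowering): /u/ is a high vowel immediately before /r/, so it lowers to [o]. /tenjadoefurmel/ → tenjadoeformel.

tenjadoeformel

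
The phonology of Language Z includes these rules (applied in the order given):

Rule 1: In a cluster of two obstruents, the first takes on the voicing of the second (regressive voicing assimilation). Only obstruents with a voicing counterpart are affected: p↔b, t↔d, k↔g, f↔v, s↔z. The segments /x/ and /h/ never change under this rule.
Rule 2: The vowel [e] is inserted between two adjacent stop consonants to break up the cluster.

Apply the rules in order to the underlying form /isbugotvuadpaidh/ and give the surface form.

Rule 1 (regressive voicing assimilation): /s/ precedes the voiced obstruent /b/, so it voices to [z] by assimilation. /t/ precedes the voiced obstruent /v/, so it voices to [d] by assimilation. /d/ precedes the voiceless obstruent /p/, so it devoices to [t] by assimilation. /d/ precedes the voiceless obstruent /h/, so it devoices to [t] by assimilation. /isbugotvuadpaidh/ → izbugodvuatpaith.
Rule 2 (stop-cluster e-epenthesis): /t/ and /p/ form a stop–stop cluster, so [e] is inserted between them. /izbugodvuatpaith/ → izbugodvuatepaith.

izbugodvuatepaith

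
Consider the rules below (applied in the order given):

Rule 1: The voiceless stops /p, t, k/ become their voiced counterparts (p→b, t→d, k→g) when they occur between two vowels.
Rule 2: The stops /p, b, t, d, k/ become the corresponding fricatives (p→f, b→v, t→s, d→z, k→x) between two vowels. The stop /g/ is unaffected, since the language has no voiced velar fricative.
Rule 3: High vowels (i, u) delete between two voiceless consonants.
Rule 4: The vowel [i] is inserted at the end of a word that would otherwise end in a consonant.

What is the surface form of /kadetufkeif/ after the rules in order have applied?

kazezufkeifi

Rule 1 (intervocalic voicing): /t/ is a voiceless stop between vowels /e/ and /u/, so it voices to [d]. /kadetufkeif/ → kadedufkeif.
Rule 2 (intervocalic spirantization): /d/ is a stop between vowels /a/ and /e/, so it spirantizes to the fricative [z]. /d/ is a stop between vowels /e/ and /u/, so it spirantizes to the fricative [z]. /kadedufkeif/ → kazezufkeif.
Rule 3 (high vowel syncope): no segment meets the environment; /kazezufkeif/ is unchanged.
Rule 4 (final i-epenthesis): the form ends in the consonant /f/, so [i] is inserted word-finally. /kazezufkeif/ → kazezufkeifi.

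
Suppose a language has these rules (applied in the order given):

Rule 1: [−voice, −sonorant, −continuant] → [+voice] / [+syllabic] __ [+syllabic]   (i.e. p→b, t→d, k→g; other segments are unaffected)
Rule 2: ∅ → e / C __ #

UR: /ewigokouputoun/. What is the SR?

Rule 1 (intervocalic voicing): /k/ is a voiceless stop between vowels /o/ and /o/, so it voices to [g]. /p/ is a voiceless stop between vowels /u/ and /u/, so it voices to [b]. /t/ is a voiceless stop between vowels /u/ and /o/, so it voices to [d]. /ewigokouputoun/ → ewigogoubudoun.
Rule 2 (final e-epenthesis): the form ends in the consonant /n/, so [e] is inserted word-finally. /ewigogoubudoun/ → ewigogoubudoune.

ewigogoubudoune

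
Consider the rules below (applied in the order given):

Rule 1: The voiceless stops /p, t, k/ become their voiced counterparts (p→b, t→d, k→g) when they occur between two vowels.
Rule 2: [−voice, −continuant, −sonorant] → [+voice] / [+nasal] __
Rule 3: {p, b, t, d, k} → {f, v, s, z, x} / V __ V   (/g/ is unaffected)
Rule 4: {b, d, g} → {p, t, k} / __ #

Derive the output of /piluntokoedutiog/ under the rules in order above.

Rule 1 (intervocalic voicing): /k/ is a voiceless stop between vowels /o/ and /o/, so it voices to [g]. /t/ is a voiceless stop between vowels /u/ and /i/, so it voices to [d]. /piluntokoedutiog/ → piluntogoedudiog.
Rule 2 (post-nasal voicing): /t/ is a voiceless stop immediately after the nasal /n/, so it voices to [d]. /piluntogoedudiog/ → pilundogoedudiog.
Rule 3 (intervocalic spirantization): /d/ is a stop between vowels /e/ and /u/, so it spirantizes to the fricative [z]. /d/ is a stop between vowels /u/ and /i/, so it spirantizes to the fricative [z]. /pilundogoedudiog/ → pilundogoezuziog.
Rule 4 (final devoicing): /g/ is a voiced stop in word-final position, so it devoices to [k]. /pilundogoezuziog/ → pilundogoezuziok.

pilundogoezuziok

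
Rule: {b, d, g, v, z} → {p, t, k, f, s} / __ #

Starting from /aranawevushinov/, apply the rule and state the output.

/v/ is a voiced obstruent in word-final position, so it devoices to [f].
Surface form: [aranawevushinof].

aranawevushinof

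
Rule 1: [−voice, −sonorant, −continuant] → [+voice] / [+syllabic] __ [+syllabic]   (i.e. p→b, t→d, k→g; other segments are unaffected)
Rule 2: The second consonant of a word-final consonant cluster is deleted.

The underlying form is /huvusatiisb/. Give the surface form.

huvusadiis

Rule 1 (intervocalic voicing): /t/ is a voiceless stop between vowels /a/ and /i/, so it voices to [d]. /huvusatiisb/ → huvusadiisb.
Rule 2 (final cluster simplification): /b/ is the second consonant of a word-final cluster /sb/, so it deletes. /huvusadiisb/ → huvusadiis.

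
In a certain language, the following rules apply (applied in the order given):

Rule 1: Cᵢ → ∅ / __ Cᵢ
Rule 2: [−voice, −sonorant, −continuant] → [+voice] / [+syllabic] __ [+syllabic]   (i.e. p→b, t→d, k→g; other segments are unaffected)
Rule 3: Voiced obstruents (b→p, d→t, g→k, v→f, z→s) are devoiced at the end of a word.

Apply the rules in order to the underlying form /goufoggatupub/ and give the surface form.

goufogadubup

Rule 1 (degemination): /gg/ is a geminate; the first /g/ deletes. /goufoggatupub/ → goufogatupub.
Rule 2 (intervocalic voicing): /t/ is a voiceless stop between vowels /a/ and /u/, so it voices to [d]. /p/ is a voiceless stop between vowels /u/ and /u/, so it voices to [b]. /goufogatupub/ → goufogadubub.
Rule 3 (final devoicing): /b/ is a voiced obstruent in word-final position, so it devoices to [p]. /goufogadubub/ → goufogadubup.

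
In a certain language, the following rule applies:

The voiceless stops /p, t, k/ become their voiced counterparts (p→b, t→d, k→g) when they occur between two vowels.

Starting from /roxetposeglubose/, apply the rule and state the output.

No segment of /roxetposeglubose/ meets the structural description of the rule, so the form surfaces unchanged.

roxetposeglubose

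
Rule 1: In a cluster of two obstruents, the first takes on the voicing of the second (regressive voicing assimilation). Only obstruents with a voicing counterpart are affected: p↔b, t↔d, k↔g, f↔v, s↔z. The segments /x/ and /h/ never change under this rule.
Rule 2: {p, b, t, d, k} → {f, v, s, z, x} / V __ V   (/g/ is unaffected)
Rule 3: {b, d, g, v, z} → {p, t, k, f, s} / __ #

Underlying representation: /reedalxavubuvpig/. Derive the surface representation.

Rule 1 (regressive voicing assimilation): /v/ precedes the voiceless obstruent /p/, so it devoices to [f] by assimilation. /reedalxavubuvpig/ → reedalxavubufpig.
Rule 2 (intervocalic spirantization): /d/ is a stop between vowels /e/ and /a/, so it spirantizes to the fricative [z]. /b/ is a stop between vowels /u/ and /u/, so it spirantizes to the fricative [v]. /reedalxavubufpig/ → reezalxavuvufpig.
Rule 3 (final devoicing): /g/ is a voiced obstruent in word-final position, so it devoices to [k]. /reezalxavuvufpig/ → reezalxavuvufpik.

reezalxavuvufpik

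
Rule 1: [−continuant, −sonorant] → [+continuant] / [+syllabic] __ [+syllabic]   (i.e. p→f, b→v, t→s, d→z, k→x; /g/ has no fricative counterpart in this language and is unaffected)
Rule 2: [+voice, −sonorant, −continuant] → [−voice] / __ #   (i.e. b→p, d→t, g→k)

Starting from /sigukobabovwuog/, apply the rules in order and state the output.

Rule 1 (intervocalic spirantization): /k/ is a stop between vowels /u/ and /o/, so it spirantizes to the fricative [x]. /b/ is a stop between vowels /o/ and /a/, so it spirantizes to the fricative [v]. /b/ is a stop between vowels /a/ and /o/, so it spirantizes to the fricative [v]. /sigukobabovwuog/ → siguxovavovwuog.
Rule 2 (final devoicing): /g/ is a voiced stop in word-final position, so it devoices to [k]. /siguxovavovwuog/ → siguxovavovwuok.

siguxovavovwuok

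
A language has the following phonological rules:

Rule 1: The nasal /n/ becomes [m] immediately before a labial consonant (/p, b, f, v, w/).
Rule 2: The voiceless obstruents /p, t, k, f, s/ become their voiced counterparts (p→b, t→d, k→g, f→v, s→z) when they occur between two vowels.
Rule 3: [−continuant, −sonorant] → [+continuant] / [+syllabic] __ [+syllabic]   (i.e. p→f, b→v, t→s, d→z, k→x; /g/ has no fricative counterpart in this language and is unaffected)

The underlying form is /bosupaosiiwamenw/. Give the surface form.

Rule 1 (nasal place assimilation): /n/ precedes the labial consonant /w/, so it assimilates in place to [m]. /bosupaosiiwamenw/ → bosupaosiiwamemw.
Rule 2 (intervocalic voicing): /s/ is a voiceless obstruent between vowels /o/ and /u/, so it voices to [z]. /p/ is a voiceless obstruent between vowels /u/ and /a/, so it voices to [b]. /s/ is a voiceless obstruent between vowels /o/ and /i/, so it voices to [z]. /bosupaosiiwamemw/ → bozubaoziiwamemw.
Rule 3 (intervocalic spirantization): /b/ is a stop between vowels /u/ and /a/, so it spirantizes to the fricative [v]. /bozubaoziiwamemw/ → bozuvaoziiwamemw.

bozuvaoziiwamemw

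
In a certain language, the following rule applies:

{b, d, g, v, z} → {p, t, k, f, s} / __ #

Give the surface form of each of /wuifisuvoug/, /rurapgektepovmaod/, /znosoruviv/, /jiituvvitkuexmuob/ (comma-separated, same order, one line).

wuifisuvouk, rurapgektepovmaot, znosoruvif, jiituvvitkuexmuop

/wuifisuvoug/: /g/ is a voiced obstruent in word-final position, so it devoices to [k]. → [wuifisuvouk].
/rurapgektepovmaod/: /d/ is a voiced obstruent in word-final position, so it devoices to [t]. → [rurapgektepovmaot].
/znosoruviv/: /v/ is a voiced obstruent in word-final position, so it devoices to [f]. → [znosoruvif].
/jiituvvitkuexmuob/: /b/ is a voiced obstruent in word-final position, so it devoices to [p]. → [jiituvvitkuexmuop].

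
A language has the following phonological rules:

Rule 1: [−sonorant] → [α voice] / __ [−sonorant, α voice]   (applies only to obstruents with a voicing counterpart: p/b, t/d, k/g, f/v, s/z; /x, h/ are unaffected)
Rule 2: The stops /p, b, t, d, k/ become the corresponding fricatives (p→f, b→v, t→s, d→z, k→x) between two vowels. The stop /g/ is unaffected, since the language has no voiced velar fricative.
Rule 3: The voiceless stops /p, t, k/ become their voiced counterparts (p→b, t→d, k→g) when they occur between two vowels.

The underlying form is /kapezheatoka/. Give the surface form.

kafesheasoxa

Rule 1 (regressive voicing assimilation): /z/ precedes the voiceless obstruent /h/, so it devoices to [s] by assimilation. /kapezheatoka/ → kapesheatoka.
Rule 2 (intervocalic spirantization): /p/ is a stop between vowels /a/ and /e/, so it spirantizes to the fricative [f]. /t/ is a stop between vowels /a/ and /o/, so it spirantizes to the fricative [s]. /k/ is a stop between vowels /o/ and /a/, so it spirantizes to the fricative [x]. /kapesheatoka/ → kafesheasoxa.
Rule 3 (intervocalic voicing): no segment meets the environment; /kafesheasoxa/ is unchanged.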